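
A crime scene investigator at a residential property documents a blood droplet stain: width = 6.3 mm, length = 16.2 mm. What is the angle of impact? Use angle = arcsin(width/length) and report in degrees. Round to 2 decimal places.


Blood spatter impact angle calculation:
width / length = 6.3 / 16.2 = 0.388889
angle = arcsin(0.388889)
angle = 22.89 degrees

22.89


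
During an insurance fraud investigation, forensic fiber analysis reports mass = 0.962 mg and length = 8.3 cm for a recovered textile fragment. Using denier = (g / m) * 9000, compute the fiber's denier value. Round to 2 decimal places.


Denier calculation:
Mass in grams = 0.962 mg / 1000 = 0.000962 g
Length in meters = 8.3 cm / 100 = 0.083 m
Linear density = mass / length = 0.000962 / 0.083 = 0.01159036 g/m
Denier = (g/m) * 9000 = 0.01159036 * 9000 = 104.31

104.31


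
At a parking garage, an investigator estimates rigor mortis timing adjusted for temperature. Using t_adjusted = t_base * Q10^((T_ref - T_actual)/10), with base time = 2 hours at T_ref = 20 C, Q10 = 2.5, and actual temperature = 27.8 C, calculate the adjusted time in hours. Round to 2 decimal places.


Rigor mortis time adjustment:
Exponent = (T_ref - T_actual) / 10 = (20 - 27.8) / 10 = -0.78
Q10 factor = 2.5^-0.78 = 0.48934
t_adjusted = 2 * 0.48934 = 0.98 hours

0.98


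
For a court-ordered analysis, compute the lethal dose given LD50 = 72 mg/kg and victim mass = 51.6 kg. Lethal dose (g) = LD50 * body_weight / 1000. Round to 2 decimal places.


Lethal dose calculation:
Lethal dose = LD50 * body_weight / 1000
= 72 * 51.6 / 1000
= 3715.2 / 1000
= 3.72 g

3.72


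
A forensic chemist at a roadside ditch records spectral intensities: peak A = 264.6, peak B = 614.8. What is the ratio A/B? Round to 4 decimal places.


Spectral peak ratio:
Peak A = 264.6 counts
Peak B = 614.8 counts
Ratio = 264.6 / 614.8 = 0.4304

0.4304


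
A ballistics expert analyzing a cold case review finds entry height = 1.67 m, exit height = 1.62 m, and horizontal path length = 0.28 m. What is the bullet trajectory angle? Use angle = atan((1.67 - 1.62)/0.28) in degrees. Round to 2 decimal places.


Bullet trajectory angle:
Height difference = 1.67 - 1.62 = 0.05 m
angle = atan(0.05 / 0.28)
angle = atan(0.178571)
angle = 10.12 degrees

10.12


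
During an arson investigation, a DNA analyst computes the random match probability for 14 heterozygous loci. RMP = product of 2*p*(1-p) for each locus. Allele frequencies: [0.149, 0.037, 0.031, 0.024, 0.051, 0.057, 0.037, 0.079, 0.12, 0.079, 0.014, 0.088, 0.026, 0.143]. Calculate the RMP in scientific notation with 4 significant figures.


Computing RMP for 14 loci:
Locus 1: 2 * 0.149 * 0.851 = 0.253598
Locus 2: 2 * 0.037 * 0.963 = 0.071262
Locus 3: 2 * 0.031 * 0.969 = 0.060078
Locus 4: 2 * 0.024 * 0.976 = 0.046848
Locus 5: 2 * 0.051 * 0.949 = 0.096798
Locus 6: 2 * 0.057 * 0.943 = 0.107502
Locus 7: 2 * 0.037 * 0.963 = 0.071262
Locus 8: 2 * 0.079 * 0.921 = 0.145518
Locus 9: 2 * 0.12 * 0.88 = 0.2112
Locus 10: 2 * 0.079 * 0.921 = 0.145518
Locus 11: 2 * 0.014 * 0.986 = 0.027608
Locus 12: 2 * 0.088 * 0.912 = 0.160512
Locus 13: 2 * 0.026 * 0.974 = 0.050648
Locus 14: 2 * 0.143 * 0.857 = 0.245102
RMP = 9.280e-15

9.280e-15


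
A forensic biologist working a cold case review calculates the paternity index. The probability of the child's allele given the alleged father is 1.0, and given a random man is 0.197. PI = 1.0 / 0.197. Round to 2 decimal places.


Paternity Index calculation:
PI = P(allele|father) / P(allele|random)
PI = 1.0 / 0.197
PI = 5.08

5.08


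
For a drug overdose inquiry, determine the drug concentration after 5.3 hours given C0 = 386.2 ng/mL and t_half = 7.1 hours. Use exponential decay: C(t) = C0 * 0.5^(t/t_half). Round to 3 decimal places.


Drug concentration decay:
Number of half-lives = t / t_half = 5.3 / 7.1 = 0.746479
Decay factor = 0.5^0.746479 = 0.5960565
C(t) = 386.2 * 0.5960565 = 230.197 ng/mL

230.197


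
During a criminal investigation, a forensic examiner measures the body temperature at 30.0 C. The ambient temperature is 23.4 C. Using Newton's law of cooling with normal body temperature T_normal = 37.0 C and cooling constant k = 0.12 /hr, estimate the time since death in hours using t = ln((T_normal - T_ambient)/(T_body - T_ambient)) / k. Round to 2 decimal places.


Using Newton's law of cooling:
t = ln((T_normal - T_ambient) / (T_body - T_ambient)) / k
T_normal - T_ambient = 13.6
T_body - T_ambient = 6.6
Ratio = 2.060606
ln(ratio) = 0.723
t = 0.723 / 0.12 = 6.03 hours

6.03


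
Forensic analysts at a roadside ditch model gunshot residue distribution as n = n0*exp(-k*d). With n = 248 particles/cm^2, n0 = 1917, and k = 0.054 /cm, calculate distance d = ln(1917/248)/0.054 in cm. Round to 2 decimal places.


GSR distance calculation:
n0/n = 1917 / 248 = 7.729839
ln(n0/n) = 2.045088
d = 2.045088 / 0.054 = 37.87 cm

37.87


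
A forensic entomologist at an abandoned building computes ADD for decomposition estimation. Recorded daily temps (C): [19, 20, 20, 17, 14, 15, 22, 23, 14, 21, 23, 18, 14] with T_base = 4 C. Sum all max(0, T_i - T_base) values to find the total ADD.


Computing ADD day by day:
Day 1: max(0, 19 - 4) = 15
Day 2: max(0, 20 - 4) = 16
Day 3: max(0, 20 - 4) = 16
Day 4: max(0, 17 - 4) = 13
Day 5: max(0, 14 - 4) = 10
Day 6: max(0, 15 - 4) = 11
Day 7: max(0, 22 - 4) = 18
Day 8: max(0, 23 - 4) = 19
Day 9: max(0, 14 - 4) = 10
Day 10: max(0, 21 - 4) = 17
Day 11: max(0, 23 - 4) = 19
Day 12: max(0, 18 - 4) = 14
Day 13: max(0, 14 - 4) = 10
Total ADD = 188

188


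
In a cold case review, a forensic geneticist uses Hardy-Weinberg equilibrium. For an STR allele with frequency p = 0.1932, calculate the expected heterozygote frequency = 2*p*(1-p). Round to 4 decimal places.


Hardy-Weinberg heterozygote frequency:
q = 1 - p = 1 - 0.1932 = 0.8068
2pq = 2 * 0.1932 * 0.8068 = 0.3117

0.3117


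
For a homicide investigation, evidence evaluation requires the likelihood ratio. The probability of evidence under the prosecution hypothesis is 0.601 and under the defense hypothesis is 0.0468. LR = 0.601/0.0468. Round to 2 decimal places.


Likelihood ratio calculation:
LR = P(E|Hp) / P(E|Hd)
LR = 0.601 / 0.0468
LR = 12.84

12.84


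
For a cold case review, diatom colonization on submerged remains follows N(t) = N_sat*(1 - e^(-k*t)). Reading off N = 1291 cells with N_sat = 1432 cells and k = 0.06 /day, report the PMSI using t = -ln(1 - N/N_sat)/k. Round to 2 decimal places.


PMSI from diatom colonization curve:
N / N_sat = 1291 / 1432 = 0.901536
1 - N/N_sat = 0.098464
ln(1 - N/N_sat) = -2.318064
t = -ln(1 - N/N_sat) / k = -(-2.318064) / 0.06 = 38.63 days

38.63


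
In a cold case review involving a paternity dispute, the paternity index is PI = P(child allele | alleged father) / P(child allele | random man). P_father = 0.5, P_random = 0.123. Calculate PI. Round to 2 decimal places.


Paternity Index calculation:
PI = P(allele|father) / P(allele|random)
PI = 0.5 / 0.123
PI = 4.07

4.07


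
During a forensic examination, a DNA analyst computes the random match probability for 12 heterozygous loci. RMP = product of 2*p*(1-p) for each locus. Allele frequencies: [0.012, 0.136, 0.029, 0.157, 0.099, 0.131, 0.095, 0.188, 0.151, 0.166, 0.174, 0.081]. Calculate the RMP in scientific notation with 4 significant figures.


Computing RMP for 12 loci:
Locus 1: 2 * 0.012 * 0.988 = 0.023712
Locus 2: 2 * 0.136 * 0.864 = 0.235008
Locus 3: 2 * 0.029 * 0.971 = 0.056318
Locus 4: 2 * 0.157 * 0.843 = 0.264702
Locus 5: 2 * 0.099 * 0.901 = 0.178398
Locus 6: 2 * 0.131 * 0.869 = 0.227678
Locus 7: 2 * 0.095 * 0.905 = 0.17195
Locus 8: 2 * 0.188 * 0.812 = 0.305312
Locus 9: 2 * 0.151 * 0.849 = 0.256398
Locus 10: 2 * 0.166 * 0.834 = 0.276888
Locus 11: 2 * 0.174 * 0.826 = 0.287448
Locus 12: 2 * 0.081 * 0.919 = 0.148878
RMP = 5.382e-10

5.382e-10


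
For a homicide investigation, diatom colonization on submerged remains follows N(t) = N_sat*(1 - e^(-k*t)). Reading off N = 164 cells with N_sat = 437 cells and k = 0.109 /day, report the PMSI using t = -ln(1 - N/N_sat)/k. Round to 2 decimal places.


PMSI from diatom colonization curve:
N / N_sat = 164 / 437 = 0.375286
1 - N/N_sat = 0.624714
ln(1 - N/N_sat) = -0.470461
t = -ln(1 - N/N_sat) / k = -(-0.470461) / 0.109 = 4.32 days

4.32


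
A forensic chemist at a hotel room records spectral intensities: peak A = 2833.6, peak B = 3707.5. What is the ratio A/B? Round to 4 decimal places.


Spectral peak ratio:
Peak A = 2833.6 counts
Peak B = 3707.5 counts
Ratio = 2833.6 / 3707.5 = 0.7643

0.7643


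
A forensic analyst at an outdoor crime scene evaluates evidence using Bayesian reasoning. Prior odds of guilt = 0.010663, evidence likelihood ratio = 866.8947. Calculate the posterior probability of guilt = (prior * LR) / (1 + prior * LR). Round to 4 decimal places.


Bayesian evidence evaluation:
Posterior odds = prior_odds * LR = 0.010663 * 866.8947 = 9.243698
Posterior probability = posterior_odds / (1 + posterior_odds)
= 9.243698 / (1 + 9.243698)
= 9.243698 / 10.243698
= 0.9024

0.9024


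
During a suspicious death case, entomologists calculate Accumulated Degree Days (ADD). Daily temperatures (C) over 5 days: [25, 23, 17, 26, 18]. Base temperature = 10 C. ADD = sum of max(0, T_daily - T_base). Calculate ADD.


Computing ADD day by day:
Day 1: max(0, 25 - 10) = 15
Day 2: max(0, 23 - 10) = 13
Day 3: max(0, 17 - 10) = 7
Day 4: max(0, 26 - 10) = 16
Day 5: max(0, 18 - 10) = 8
Total ADD = 59

59


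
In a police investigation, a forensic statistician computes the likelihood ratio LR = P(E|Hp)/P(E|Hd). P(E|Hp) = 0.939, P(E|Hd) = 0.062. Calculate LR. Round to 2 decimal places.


Likelihood ratio calculation:
LR = P(E|Hp) / P(E|Hd)
LR = 0.939 / 0.062
LR = 15.15

15.15


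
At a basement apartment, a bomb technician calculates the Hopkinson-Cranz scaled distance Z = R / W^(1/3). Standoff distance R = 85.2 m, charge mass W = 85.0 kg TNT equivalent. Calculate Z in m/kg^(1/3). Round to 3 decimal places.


Scaled distance calculation:
W^(1/3) = 85.0^(1/3) = 4.39683
Z = R / W^(1/3) = 85.2 / 4.39683
Z = 19.378 m/kg^(1/3)

19.378


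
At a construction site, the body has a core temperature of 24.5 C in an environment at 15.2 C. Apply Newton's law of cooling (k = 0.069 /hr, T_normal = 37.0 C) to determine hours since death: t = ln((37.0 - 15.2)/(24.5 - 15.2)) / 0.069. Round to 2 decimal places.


Using Newton's law of cooling:
t = ln((T_normal - T_ambient) / (T_body - T_ambient)) / k
T_normal - T_ambient = 21.8
T_body - T_ambient = 9.3
Ratio = 2.344086
ln(ratio) = 0.851896
t = 0.851896 / 0.069 = 12.35 hours

12.35


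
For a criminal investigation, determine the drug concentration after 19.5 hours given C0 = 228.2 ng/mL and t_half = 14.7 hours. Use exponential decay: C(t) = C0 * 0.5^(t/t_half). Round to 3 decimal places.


Drug concentration decay:
Number of half-lives = t / t_half = 19.5 / 14.7 = 1.326531
Decay factor = 0.5^1.326531 = 0.39872584
C(t) = 228.2 * 0.39872584 = 90.989 ng/mL

90.989


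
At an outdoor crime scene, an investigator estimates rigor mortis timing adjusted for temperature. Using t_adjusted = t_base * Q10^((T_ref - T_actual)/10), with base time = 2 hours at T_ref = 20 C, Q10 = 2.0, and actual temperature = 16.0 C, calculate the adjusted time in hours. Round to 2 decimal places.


Rigor mortis time adjustment:
Exponent = (T_ref - T_actual) / 10 = (20 - 16.0) / 10 = 0.4
Q10 factor = 2.0^0.4 = 1.31951
t_adjusted = 2 * 1.31951 = 2.64 hours

2.64


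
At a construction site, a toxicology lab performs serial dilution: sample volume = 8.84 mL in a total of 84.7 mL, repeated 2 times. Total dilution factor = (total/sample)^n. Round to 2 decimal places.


Dilution factor calculation:
Single dilution = V_total / V_sample = 84.7 / 8.84 ≈ 9.581448
Number of dilutions = 2
Total DF = (84.7 / 8.84)^2 (full precision, rounded at the end) = 91.80

91.80


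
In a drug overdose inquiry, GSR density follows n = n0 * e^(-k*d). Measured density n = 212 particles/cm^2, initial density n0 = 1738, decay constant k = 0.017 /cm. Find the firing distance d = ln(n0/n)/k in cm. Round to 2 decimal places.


GSR distance calculation:
n0/n = 1738 / 212 = 8.198113
ln(n0/n) = 2.103904
d = 2.103904 / 0.017 = 123.76 cm

123.76


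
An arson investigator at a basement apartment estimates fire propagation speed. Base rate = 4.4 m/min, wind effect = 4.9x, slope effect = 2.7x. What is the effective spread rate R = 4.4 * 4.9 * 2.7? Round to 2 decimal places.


Fire spread rate calculation:
R = R0 * wind_factor * slope_factor
= 4.4 * 4.9 * 2.7
= 21.56 * 2.7
= 58.21 m/min

58.21


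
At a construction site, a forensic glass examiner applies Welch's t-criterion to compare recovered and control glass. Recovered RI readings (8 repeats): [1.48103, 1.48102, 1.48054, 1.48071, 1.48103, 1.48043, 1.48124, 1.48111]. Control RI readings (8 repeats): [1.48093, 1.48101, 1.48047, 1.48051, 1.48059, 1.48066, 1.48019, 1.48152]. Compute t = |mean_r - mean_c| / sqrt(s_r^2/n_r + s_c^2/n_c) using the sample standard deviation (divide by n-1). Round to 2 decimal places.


Welch's t-criterion for glass RI comparison:
Recovered mean = sum / n_r = 11.84711 / 8 = 1.4808888
Control mean = sum / n_c = 11.84588 / 8 = 1.480735
Recovered sample variance s_r^2 = 8.47839e-08
Control sample variance s_c^2 = 1.67771e-07
Welch SE (unpooled) = sqrt(s_r^2/n_r + s_c^2/n_c) = sqrt(1.0598e-08 + 2.09714e-08) = sqrt(3.15694e-08) = 0.000177678
|mean_r - mean_c| = 0.00015375
t = 0.00015375 / 0.000177678 = 0.87

0.87


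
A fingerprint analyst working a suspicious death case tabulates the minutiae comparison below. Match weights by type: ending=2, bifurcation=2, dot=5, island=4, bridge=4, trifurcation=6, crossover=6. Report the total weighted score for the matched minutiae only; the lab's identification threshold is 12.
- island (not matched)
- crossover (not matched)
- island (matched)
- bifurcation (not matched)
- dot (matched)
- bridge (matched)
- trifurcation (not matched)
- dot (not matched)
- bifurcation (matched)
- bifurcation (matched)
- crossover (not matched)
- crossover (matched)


Weighted minutiae match score:
  island: not matched, +0
  crossover: not matched, +0
  island: matched, +4 (running total 4)
  bifurcation: not matched, +0
  dot: matched, +5 (running total 9)
  bridge: matched, +4 (running total 13)
  trifurcation: not matched, +0
  dot: not matched, +0
  bifurcation: matched, +2 (running total 15)
  bifurcation: matched, +2 (running total 17)
  crossover: not matched, +0
  crossover: matched, +6 (running total 23)
Total score = 23
Threshold = 12; verdict = identification

23


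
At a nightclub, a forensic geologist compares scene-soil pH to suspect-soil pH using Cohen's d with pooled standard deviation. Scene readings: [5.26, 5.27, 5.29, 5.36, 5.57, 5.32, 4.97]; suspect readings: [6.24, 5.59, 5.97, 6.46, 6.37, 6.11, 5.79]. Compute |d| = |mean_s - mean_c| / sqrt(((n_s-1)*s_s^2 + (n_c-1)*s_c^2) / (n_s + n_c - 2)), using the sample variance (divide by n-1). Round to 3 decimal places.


Pooled-variance Cohen's d for soil pH comparison:
Scene mean = 37.04 / 7 = 5.291429
Suspect mean = 42.53 / 7 = 6.075714
Scene sample variance s_s^2 = 0.031314
Suspect sample variance s_c^2 = 0.098529
Pooled variance = ((n_s-1)*s_s^2 + (n_c-1)*s_c^2) / (n_s + n_c - 2) = 0.064921
Pooled SD = sqrt(0.064921) = 0.254796
Mean difference = -0.784286
|d| = |-0.784286| / 0.254796 = 3.078

3.078


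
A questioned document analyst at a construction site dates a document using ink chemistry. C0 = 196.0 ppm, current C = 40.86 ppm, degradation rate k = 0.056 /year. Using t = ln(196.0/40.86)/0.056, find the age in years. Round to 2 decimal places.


Document age estimation:
C0/C = 196.0 / 40.86 = 4.796867
ln(C0/C) = 1.567963
t = 1.567963 / 0.056 = 28.00 years

28.00


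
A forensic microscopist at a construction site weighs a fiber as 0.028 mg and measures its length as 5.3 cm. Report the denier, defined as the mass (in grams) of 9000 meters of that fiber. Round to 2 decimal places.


Denier calculation:
Mass in grams = 0.028 mg / 1000 = 0.000028 g
Length in meters = 5.3 cm / 100 = 0.053 m
Linear density = mass / length = 0.000028 / 0.053 = 0.0005283 g/m
Denier = (g/m) * 9000 = 0.0005283 * 9000 = 4.75

4.75


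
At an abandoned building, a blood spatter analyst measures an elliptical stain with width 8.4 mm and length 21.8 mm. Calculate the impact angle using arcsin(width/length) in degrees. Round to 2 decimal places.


Blood spatter impact angle calculation:
width / length = 8.4 / 21.8 = 0.385321
angle = arcsin(0.385321)
angle = 22.66 degrees

22.66


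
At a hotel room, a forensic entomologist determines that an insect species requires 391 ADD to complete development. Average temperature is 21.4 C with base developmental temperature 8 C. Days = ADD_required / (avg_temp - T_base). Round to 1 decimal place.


Insect development time:
Effective temperature = avg_temp - T_base = 21.4 - 8 = 13.4 C
Days = ADD / effective_temp = 391 / 13.4 = 29.2 days

29.2


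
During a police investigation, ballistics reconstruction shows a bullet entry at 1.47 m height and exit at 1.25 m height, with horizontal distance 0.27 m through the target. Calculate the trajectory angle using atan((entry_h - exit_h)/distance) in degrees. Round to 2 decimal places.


Bullet trajectory angle:
Height difference = 1.47 - 1.25 = 0.22 m
angle = atan(0.22 / 0.27)
angle = atan(0.814815)
angle = 39.17 degrees

39.17


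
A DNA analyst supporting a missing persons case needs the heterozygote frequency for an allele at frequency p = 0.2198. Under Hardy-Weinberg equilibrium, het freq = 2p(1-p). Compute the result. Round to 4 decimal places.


Hardy-Weinberg heterozygote frequency:
q = 1 - p = 1 - 0.2198 = 0.7802
2pq = 2 * 0.2198 * 0.7802 = 0.3430

0.3430


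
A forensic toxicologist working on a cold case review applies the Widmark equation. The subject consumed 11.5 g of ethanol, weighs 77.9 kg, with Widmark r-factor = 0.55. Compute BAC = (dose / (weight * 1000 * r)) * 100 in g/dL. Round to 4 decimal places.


Applying the Widmark formula:
BAC = (dose_g / (body_wt * 1000 * r)) * 100
Denominator = 77.9 * 1000 * 0.55 = 42845
BAC = (11.5 / 42845) * 100
BAC = 0.0268 g/dL

0.0268


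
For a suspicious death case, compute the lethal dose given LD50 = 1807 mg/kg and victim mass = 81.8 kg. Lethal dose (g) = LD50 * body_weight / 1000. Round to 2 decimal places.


Lethal dose calculation:
Lethal dose = LD50 * body_weight / 1000
= 1807 * 81.8 / 1000
= 147812.6 / 1000
= 147.81 g

147.81


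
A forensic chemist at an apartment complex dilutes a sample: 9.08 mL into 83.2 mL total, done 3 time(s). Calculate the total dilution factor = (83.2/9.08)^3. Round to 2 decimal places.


Dilution factor calculation:
Single dilution = V_total / V_sample = 83.2 / 9.08 ≈ 9.162996
Number of dilutions = 3
Total DF = (83.2 / 9.08)^3 (full precision, rounded at the end) = 769.33

769.33


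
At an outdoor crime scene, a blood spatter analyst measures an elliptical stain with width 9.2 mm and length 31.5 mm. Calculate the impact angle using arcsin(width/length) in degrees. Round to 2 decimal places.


Blood spatter impact angle calculation:
width / length = 9.2 / 31.5 = 0.292063
angle = arcsin(0.292063)
angle = 16.98 degrees

16.98


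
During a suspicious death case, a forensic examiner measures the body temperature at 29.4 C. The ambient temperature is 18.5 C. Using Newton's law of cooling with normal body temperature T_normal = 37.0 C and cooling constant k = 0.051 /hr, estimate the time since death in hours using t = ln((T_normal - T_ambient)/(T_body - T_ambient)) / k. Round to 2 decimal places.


Using Newton's law of cooling:
t = ln((T_normal - T_ambient) / (T_body - T_ambient)) / k
T_normal - T_ambient = 18.5
T_body - T_ambient = 10.9
Ratio = 1.697248
ln(ratio) = 0.529008
t = 0.529008 / 0.051 = 10.37 hours

10.37


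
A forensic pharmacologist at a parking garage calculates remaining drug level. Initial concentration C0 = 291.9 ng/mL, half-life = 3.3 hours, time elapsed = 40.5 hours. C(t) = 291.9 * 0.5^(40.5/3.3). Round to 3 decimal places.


Drug concentration decay:
Number of half-lives = t / t_half = 40.5 / 3.3 = 12.272727
Decay factor = 0.5^12.272727 = 0.00020209
C(t) = 291.9 * 0.00020209 = 0.059 ng/mL

0.059


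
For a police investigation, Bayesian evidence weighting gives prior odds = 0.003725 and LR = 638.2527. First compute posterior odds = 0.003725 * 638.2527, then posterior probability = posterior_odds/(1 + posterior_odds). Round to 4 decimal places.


Bayesian evidence evaluation:
Posterior odds = prior_odds * LR = 0.003725 * 638.2527 = 2.377491
Posterior probability = posterior_odds / (1 + posterior_odds)
= 2.377491 / (1 + 2.377491)
= 2.377491 / 3.377491
= 0.7039

0.7039


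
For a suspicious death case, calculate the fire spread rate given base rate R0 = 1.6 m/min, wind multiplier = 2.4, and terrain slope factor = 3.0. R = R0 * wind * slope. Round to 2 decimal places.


Fire spread rate calculation:
R = R0 * wind_factor * slope_factor
= 1.6 * 2.4 * 3.0
= 3.84 * 3.0
= 11.52 m/min

11.52


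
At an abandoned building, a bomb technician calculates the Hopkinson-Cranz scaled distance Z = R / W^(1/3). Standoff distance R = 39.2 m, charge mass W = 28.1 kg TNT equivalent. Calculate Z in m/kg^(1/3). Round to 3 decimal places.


Scaled distance calculation:
W^(1/3) = 28.1^(1/3) = 3.0402
Z = R / W^(1/3) = 39.2 / 3.0402
Z = 12.894 m/kg^(1/3)

12.894


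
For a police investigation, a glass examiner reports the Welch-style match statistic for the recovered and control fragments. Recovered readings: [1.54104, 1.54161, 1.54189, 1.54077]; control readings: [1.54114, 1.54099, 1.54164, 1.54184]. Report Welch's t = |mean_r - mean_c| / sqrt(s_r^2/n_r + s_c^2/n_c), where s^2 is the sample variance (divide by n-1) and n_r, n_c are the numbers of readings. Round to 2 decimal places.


Welch's t-criterion for glass RI comparison:
Recovered mean = sum / n_r = 6.16531 / 4 = 1.5413275
Control mean = sum / n_c = 6.16561 / 4 = 1.5414025
Recovered sample variance s_r^2 = 2.63225e-07
Control sample variance s_c^2 = 1.62292e-07
Welch SE (unpooled) = sqrt(s_r^2/n_r + s_c^2/n_c) = sqrt(6.58062e-08 + 4.05729e-08) = sqrt(1.06379e-07) = 0.000326158
|mean_r - mean_c| = 7.5e-05
t = 7.5e-05 / 0.000326158 = 0.23

0.23


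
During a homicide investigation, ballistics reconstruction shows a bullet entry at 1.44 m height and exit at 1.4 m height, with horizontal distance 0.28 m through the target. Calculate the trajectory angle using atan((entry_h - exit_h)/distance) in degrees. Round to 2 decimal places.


Bullet trajectory angle:
Height difference = 1.44 - 1.4 = 0.04 m
angle = atan(0.04 / 0.28)
angle = atan(0.142857)
angle = 8.13 degrees

8.13


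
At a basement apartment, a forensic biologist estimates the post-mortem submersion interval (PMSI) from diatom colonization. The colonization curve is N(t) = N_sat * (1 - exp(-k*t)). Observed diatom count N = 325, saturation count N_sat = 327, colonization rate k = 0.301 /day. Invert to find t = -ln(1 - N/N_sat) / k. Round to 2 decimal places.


PMSI from diatom colonization curve:
N / N_sat = 325 / 327 = 0.993884
1 - N/N_sat = 0.006116
ln(1 - N/N_sat) = -5.096847
t = -ln(1 - N/N_sat) / k = -(-5.096847) / 0.301 = 16.93 days

16.93


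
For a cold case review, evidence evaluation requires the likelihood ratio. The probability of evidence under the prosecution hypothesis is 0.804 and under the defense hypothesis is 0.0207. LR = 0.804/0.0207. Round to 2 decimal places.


Likelihood ratio calculation:
LR = P(E|Hp) / P(E|Hd)
LR = 0.804 / 0.0207
LR = 38.84

38.84


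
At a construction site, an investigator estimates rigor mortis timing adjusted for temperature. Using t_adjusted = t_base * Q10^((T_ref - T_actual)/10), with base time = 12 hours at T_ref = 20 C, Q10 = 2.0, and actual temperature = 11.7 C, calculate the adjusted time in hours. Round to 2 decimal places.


Rigor mortis time adjustment:
Exponent = (T_ref - T_actual) / 10 = (20 - 11.7) / 10 = 0.83
Q10 factor = 2.0^0.83 = 1.77769
t_adjusted = 12 * 1.77769 = 21.33 hours

21.33


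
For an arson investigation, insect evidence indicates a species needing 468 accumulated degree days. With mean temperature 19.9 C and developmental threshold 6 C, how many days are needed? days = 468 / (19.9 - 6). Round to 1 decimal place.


Insect development time:
Effective temperature = avg_temp - T_base = 19.9 - 6 = 13.9 C
Days = ADD / effective_temp = 468 / 13.9 = 33.7 days

33.7


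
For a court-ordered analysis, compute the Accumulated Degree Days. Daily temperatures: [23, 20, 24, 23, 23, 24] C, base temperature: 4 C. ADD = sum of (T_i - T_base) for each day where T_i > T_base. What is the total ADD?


Computing ADD day by day:
Day 1: max(0, 23 - 4) = 19
Day 2: max(0, 20 - 4) = 16
Day 3: max(0, 24 - 4) = 20
Day 4: max(0, 23 - 4) = 19
Day 5: max(0, 23 - 4) = 19
Day 6: max(0, 24 - 4) = 20
Total ADD = 113

113


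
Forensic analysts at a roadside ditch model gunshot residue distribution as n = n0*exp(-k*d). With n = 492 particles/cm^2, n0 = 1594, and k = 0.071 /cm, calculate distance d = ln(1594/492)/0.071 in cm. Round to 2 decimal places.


GSR distance calculation:
n0/n = 1594 / 492 = 3.239837
ln(n0/n) = 1.175523
d = 1.175523 / 0.071 = 16.56 cm

16.56


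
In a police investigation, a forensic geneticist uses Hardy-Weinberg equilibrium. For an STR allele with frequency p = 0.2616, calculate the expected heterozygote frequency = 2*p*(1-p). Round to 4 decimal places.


Hardy-Weinberg heterozygote frequency:
q = 1 - p = 1 - 0.2616 = 0.7384
2pq = 2 * 0.2616 * 0.7384 = 0.3863

0.3863


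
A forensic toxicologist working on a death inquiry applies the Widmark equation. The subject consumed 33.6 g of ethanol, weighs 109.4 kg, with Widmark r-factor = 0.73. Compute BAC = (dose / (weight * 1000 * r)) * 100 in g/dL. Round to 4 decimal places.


Applying the Widmark formula:
BAC = (dose_g / (body_wt * 1000 * r)) * 100
Denominator = 109.4 * 1000 * 0.73 = 79862
BAC = (33.6 / 79862) * 100
BAC = 0.0421 g/dL

0.0421


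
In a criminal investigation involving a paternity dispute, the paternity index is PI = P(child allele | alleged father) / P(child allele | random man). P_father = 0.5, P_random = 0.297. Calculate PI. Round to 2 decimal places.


Paternity Index calculation:
PI = P(allele|father) / P(allele|random)
PI = 0.5 / 0.297
PI = 1.68

1.68


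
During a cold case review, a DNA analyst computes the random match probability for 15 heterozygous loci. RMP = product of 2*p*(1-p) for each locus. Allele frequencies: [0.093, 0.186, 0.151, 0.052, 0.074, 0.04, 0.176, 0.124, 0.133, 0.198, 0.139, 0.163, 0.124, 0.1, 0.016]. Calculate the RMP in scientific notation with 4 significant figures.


Computing RMP for 15 loci:
Locus 1: 2 * 0.093 * 0.907 = 0.168702
Locus 2: 2 * 0.186 * 0.814 = 0.302808
Locus 3: 2 * 0.151 * 0.849 = 0.256398
Locus 4: 2 * 0.052 * 0.948 = 0.098592
Locus 5: 2 * 0.074 * 0.926 = 0.137048
Locus 6: 2 * 0.04 * 0.96 = 0.0768
Locus 7: 2 * 0.176 * 0.824 = 0.290048
Locus 8: 2 * 0.124 * 0.876 = 0.217248
Locus 9: 2 * 0.133 * 0.867 = 0.230622
Locus 10: 2 * 0.198 * 0.802 = 0.317592
Locus 11: 2 * 0.139 * 0.861 = 0.239358
Locus 12: 2 * 0.163 * 0.837 = 0.272862
Locus 13: 2 * 0.124 * 0.876 = 0.217248
Locus 14: 2 * 0.1 * 0.9 = 0.18
Locus 15: 2 * 0.016 * 0.984 = 0.031488
RMP = 5.045e-12

5.045e-12


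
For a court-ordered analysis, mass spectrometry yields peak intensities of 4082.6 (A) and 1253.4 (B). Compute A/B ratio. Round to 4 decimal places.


Spectral peak ratio:
Peak A = 4082.6 counts
Peak B = 1253.4 counts
Ratio = 4082.6 / 1253.4 = 3.2572

3.2572


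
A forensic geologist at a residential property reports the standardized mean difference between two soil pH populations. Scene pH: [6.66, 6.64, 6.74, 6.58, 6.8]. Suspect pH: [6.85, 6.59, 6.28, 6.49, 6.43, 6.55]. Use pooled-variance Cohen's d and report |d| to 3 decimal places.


Pooled-variance Cohen's d for soil pH comparison:
Scene mean = 33.42 / 5 = 6.684
Suspect mean = 39.19 / 6 = 6.531667
Scene sample variance s_s^2 = 0.00748
Suspect sample variance s_c^2 = 0.036097
Pooled variance = ((n_s-1)*s_s^2 + (n_c-1)*s_c^2) / (n_s + n_c - 2) = 0.023378
Pooled SD = sqrt(0.023378) = 0.152899
Mean difference = 0.152333
|d| = |0.152333| / 0.152899 = 0.996

0.996


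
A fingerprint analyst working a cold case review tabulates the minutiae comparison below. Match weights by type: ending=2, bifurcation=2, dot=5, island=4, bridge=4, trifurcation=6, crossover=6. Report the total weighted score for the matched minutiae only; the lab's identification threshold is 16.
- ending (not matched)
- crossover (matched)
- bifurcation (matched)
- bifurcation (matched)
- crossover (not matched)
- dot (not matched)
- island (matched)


Weighted minutiae match score:
  ending: not matched, +0
  crossover: matched, +6 (running total 6)
  bifurcation: matched, +2 (running total 8)
  bifurcation: matched, +2 (running total 10)
  crossover: not matched, +0
  dot: not matched, +0
  island: matched, +4 (running total 14)
Total score = 14
Threshold = 16; verdict = inconclusive

14


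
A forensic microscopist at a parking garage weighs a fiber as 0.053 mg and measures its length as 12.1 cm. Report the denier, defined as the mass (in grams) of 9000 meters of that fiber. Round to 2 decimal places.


Denier calculation:
Mass in grams = 0.053 mg / 1000 = 0.000053 g
Length in meters = 12.1 cm / 100 = 0.121 m
Linear density = mass / length = 0.000053 / 0.121 = 0.00043802 g/m
Denier = (g/m) * 9000 = 0.00043802 * 9000 = 3.94

3.94


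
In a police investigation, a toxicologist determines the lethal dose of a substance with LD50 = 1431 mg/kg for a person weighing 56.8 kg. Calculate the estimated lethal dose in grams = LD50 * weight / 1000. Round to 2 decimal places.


Lethal dose calculation:
Lethal dose = LD50 * body_weight / 1000
= 1431 * 56.8 / 1000
= 81280.8 / 1000
= 81.28 g

81.28


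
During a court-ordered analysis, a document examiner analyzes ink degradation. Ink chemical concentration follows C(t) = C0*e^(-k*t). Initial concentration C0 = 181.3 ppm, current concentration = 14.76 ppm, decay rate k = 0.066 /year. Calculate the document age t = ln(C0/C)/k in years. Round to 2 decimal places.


Document age estimation:
C0/C = 181.3 / 14.76 = 12.283198
ln(C0/C) = 2.508232
t = 2.508232 / 0.066 = 38.00 years

38.00


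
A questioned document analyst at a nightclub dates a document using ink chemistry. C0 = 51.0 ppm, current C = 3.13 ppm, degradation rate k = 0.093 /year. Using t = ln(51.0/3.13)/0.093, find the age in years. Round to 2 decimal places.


Document age estimation:
C0/C = 51.0 / 3.13 = 16.29393
ln(C0/C) = 2.790793
t = 2.790793 / 0.093 = 30.01 years

30.01


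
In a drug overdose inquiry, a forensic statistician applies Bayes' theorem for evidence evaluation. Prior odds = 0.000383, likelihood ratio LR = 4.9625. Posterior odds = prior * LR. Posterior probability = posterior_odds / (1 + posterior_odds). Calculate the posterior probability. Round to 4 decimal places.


Bayesian evidence evaluation:
Posterior odds = prior_odds * LR = 0.000383 * 4.9625 = 0.001900638
Posterior probability = posterior_odds / (1 + posterior_odds)
= 0.001900638 / (1 + 0.001900638)
= 0.001900638 / 1.001900638
= 0.0019

0.0019


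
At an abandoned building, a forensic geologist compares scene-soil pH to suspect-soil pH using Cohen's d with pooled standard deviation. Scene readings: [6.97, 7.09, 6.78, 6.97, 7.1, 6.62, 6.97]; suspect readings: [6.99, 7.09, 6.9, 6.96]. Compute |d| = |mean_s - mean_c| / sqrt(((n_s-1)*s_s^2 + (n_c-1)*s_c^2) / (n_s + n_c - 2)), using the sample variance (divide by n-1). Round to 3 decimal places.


Pooled-variance Cohen's d for soil pH comparison:
Scene mean = 48.5 / 7 = 6.928571
Suspect mean = 27.94 / 4 = 6.985
Scene sample variance s_s^2 = 0.029648
Suspect sample variance s_c^2 = 0.0063
Pooled variance = ((n_s-1)*s_s^2 + (n_c-1)*s_c^2) / (n_s + n_c - 2) = 0.021865
Pooled SD = sqrt(0.021865) = 0.147868
Mean difference = -0.056429
|d| = |-0.056429| / 0.147868 = 0.382

0.382


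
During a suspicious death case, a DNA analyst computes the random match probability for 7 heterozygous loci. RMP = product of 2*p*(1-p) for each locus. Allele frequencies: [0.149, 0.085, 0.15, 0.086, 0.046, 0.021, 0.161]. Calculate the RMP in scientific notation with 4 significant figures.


Computing RMP for 7 loci:
Locus 1: 2 * 0.149 * 0.851 = 0.253598
Locus 2: 2 * 0.085 * 0.915 = 0.15555
Locus 3: 2 * 0.15 * 0.85 = 0.255
Locus 4: 2 * 0.086 * 0.914 = 0.157208
Locus 5: 2 * 0.046 * 0.954 = 0.087768
Locus 6: 2 * 0.021 * 0.979 = 0.041118
Locus 7: 2 * 0.161 * 0.839 = 0.270158
RMP = 1.542e-06

1.542e-06


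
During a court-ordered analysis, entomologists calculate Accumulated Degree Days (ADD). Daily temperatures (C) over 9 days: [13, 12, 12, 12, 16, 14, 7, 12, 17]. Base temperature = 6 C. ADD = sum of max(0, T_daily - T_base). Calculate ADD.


Computing ADD day by day:
Day 1: max(0, 13 - 6) = 7
Day 2: max(0, 12 - 6) = 6
Day 3: max(0, 12 - 6) = 6
Day 4: max(0, 12 - 6) = 6
Day 5: max(0, 16 - 6) = 10
Day 6: max(0, 14 - 6) = 8
Day 7: max(0, 7 - 6) = 1
Day 8: max(0, 12 - 6) = 6
Day 9: max(0, 17 - 6) = 11
Total ADD = 61

61


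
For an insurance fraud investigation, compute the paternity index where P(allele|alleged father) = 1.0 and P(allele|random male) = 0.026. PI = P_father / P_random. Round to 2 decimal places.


Paternity Index calculation:
PI = P(allele|father) / P(allele|random)
PI = 1.0 / 0.026
PI = 38.46

38.46


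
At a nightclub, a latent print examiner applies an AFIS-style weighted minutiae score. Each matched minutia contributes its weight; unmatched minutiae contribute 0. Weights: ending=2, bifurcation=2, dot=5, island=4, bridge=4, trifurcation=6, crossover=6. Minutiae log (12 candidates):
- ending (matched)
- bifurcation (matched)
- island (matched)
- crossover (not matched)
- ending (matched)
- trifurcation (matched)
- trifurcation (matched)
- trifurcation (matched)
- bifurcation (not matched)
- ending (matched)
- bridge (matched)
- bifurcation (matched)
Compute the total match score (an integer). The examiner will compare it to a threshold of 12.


Weighted minutiae match score:
  ending: matched, +2 (running total 2)
  bifurcation: matched, +2 (running total 4)
  island: matched, +4 (running total 8)
  crossover: not matched, +0
  ending: matched, +2 (running total 10)
  trifurcation: matched, +6 (running total 16)
  trifurcation: matched, +6 (running total 22)
  trifurcation: matched, +6 (running total 28)
  bifurcation: not matched, +0
  ending: matched, +2 (running total 30)
  bridge: matched, +4 (running total 34)
  bifurcation: matched, +2 (running total 36)
Total score = 36
Threshold = 12; verdict = identification

36


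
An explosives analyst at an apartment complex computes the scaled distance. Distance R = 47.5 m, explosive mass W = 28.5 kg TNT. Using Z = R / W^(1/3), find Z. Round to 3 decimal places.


Scaled distance calculation:
W^(1/3) = 28.5^(1/3) = 3.054557
Z = R / W^(1/3) = 47.5 / 3.054557
Z = 15.551 m/kg^(1/3)

15.551


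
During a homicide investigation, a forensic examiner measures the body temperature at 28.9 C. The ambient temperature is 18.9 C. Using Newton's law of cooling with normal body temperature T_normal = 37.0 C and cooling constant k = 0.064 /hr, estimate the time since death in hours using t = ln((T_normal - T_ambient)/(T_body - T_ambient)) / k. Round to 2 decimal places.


Using Newton's law of cooling:
t = ln((T_normal - T_ambient) / (T_body - T_ambient)) / k
T_normal - T_ambient = 18.1
T_body - T_ambient = 10.0
Ratio = 1.81
ln(ratio) = 0.593327
t = 0.593327 / 0.064 = 9.27 hours

9.27


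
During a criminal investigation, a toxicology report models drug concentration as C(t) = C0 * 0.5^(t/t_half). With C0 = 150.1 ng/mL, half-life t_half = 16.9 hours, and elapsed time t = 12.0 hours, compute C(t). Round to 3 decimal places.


Drug concentration decay:
Number of half-lives = t / t_half = 12.0 / 16.9 = 0.710059
Decay factor = 0.5^0.710059 = 0.61129514
C(t) = 150.1 * 0.61129514 = 91.755 ng/mL

91.755


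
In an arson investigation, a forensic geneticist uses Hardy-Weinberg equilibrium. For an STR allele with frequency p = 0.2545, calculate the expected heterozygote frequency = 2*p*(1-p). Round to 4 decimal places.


Hardy-Weinberg heterozygote frequency:
q = 1 - p = 1 - 0.2545 = 0.7455
2pq = 2 * 0.2545 * 0.7455 = 0.3795

0.3795


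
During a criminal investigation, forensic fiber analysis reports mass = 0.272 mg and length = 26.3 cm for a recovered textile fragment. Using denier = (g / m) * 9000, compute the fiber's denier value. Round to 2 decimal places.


Denier calculation:
Mass in grams = 0.272 mg / 1000 = 0.000272 g
Length in meters = 26.3 cm / 100 = 0.263 m
Linear density = mass / length = 0.000272 / 0.263 = 0.00103422 g/m
Denier = (g/m) * 9000 = 0.00103422 * 9000 = 9.31

9.31


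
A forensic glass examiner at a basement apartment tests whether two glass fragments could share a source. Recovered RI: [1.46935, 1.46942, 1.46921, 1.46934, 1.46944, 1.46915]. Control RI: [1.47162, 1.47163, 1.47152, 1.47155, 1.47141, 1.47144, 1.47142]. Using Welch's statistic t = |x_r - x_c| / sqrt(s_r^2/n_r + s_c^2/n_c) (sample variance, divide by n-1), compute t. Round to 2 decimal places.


Welch's t-criterion for glass RI comparison:
Recovered mean = sum / n_r = 8.81591 / 6 = 1.4693183
Control mean = sum / n_c = 10.30059 / 7 = 1.4715129
Recovered sample variance s_r^2 = 1.33367e-08
Control sample variance s_c^2 = 8.52381e-09
Welch SE (unpooled) = sqrt(s_r^2/n_r + s_c^2/n_c) = sqrt(2.22278e-09 + 1.21769e-09) = sqrt(3.44047e-09) = 5.86555e-05
|mean_r - mean_c| = 0.00219452
t = 0.00219452 / 5.86555e-05 = 37.41

37.41


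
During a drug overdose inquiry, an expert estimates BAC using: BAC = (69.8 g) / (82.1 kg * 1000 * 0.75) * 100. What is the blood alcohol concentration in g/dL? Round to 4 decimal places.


Applying the Widmark formula:
BAC = (dose_g / (body_wt * 1000 * r)) * 100
Denominator = 82.1 * 1000 * 0.75 = 61575
BAC = (69.8 / 61575) * 100
BAC = 0.1134 g/dL

0.1134


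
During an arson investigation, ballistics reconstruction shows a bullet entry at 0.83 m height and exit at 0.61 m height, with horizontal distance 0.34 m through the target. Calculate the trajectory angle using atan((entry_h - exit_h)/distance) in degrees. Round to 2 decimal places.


Bullet trajectory angle:
Height difference = 0.83 - 0.61 = 0.22 m
angle = atan(0.22 / 0.34)
angle = atan(0.647059)
angle = 32.91 degrees

32.91


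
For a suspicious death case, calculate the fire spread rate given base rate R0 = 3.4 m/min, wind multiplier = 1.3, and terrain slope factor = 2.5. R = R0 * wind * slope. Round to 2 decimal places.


Fire spread rate calculation:
R = R0 * wind_factor * slope_factor
= 3.4 * 1.3 * 2.5
= 4.42 * 2.5
= 11.05 m/min

11.05


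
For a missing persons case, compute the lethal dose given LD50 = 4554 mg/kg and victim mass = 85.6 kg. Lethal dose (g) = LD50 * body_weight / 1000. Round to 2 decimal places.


Lethal dose calculation:
Lethal dose = LD50 * body_weight / 1000
= 4554 * 85.6 / 1000
= 389822.4 / 1000
= 389.82 g

389.82


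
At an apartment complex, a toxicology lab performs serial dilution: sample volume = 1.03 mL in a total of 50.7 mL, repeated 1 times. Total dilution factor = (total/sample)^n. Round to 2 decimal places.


Dilution factor calculation:
Single dilution = V_total / V_sample = 50.7 / 1.03 ≈ 49.223301
Number of dilutions = 1
Total DF = (50.7 / 1.03)^1 (full precision, rounded at the end) = 49.22

49.22


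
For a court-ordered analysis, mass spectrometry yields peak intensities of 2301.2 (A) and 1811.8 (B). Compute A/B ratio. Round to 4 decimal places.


Spectral peak ratio:
Peak A = 2301.2 counts
Peak B = 1811.8 counts
Ratio = 2301.2 / 1811.8 = 1.2701

1.2701


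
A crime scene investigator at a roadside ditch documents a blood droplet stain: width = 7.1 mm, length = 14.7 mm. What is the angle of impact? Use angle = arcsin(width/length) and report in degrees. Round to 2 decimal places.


Blood spatter impact angle calculation:
width / length = 7.1 / 14.7 = 0.482993
angle = arcsin(0.482993)
angle = 28.88 degrees

28.88
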